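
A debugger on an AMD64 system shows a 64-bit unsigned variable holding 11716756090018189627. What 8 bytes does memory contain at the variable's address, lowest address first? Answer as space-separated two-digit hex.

3B D1 6D F9 95 47 9A A2

11716756090018189627 in hexadecimal, padded to 64 bits, is 0xA29A4795F96DD13B.
Split into bytes (most-significant first): A2 9A 47 95 F9 6D D1 3B.
Little-endian: lowest address holds the least-significant byte.
So at ascending addresses the bytes are 3B D1 6D F9 95 47 9A A2.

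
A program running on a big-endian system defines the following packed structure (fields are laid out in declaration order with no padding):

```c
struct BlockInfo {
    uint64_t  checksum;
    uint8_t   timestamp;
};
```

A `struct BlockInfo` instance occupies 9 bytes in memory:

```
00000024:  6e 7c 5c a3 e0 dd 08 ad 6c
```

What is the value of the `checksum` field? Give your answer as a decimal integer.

7961340100206201005

`checksum` is the first field, at byte offset 0, occupying 8 bytes.
Bytes at offsets 0..7: 6E 7C 5C A3 E0 DD 08 AD.
Big-endian stores the most-significant byte at the lowest address.
The bytes are already most-significant first: 0x6E7C5CA3E0DD08AD.
0x6E7C5CA3E0DD08AD = 7961340100206201005.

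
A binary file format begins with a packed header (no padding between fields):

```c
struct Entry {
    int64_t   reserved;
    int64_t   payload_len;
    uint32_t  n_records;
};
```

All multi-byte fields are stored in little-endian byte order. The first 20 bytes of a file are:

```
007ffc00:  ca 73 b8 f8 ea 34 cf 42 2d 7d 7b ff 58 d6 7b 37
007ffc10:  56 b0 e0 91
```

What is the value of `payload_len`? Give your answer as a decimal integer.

3998024771953196333

`payload_len` follows `reserved` (8 bytes), so it starts at byte offset 8 and occupies 8 bytes.
Bytes at offsets 8..15: 2D 7D 7B FF 58 D6 7B 37.
Little-endian: lowest address holds the least-significant byte.
Reassemble most-significant byte first: 37 7B D6 58 FF 7B 7D 2D → 0x377BD658FF7B7D2D.
0x377BD658FF7B7D2D = 3998024771953196333.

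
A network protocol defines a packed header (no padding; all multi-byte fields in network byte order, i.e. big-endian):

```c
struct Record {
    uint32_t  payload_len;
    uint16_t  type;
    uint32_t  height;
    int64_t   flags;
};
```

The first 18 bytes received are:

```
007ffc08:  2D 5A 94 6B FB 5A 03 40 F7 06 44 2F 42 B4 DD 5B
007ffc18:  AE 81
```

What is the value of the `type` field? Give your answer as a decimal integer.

`type` follows `payload_len` (4 bytes), so it starts at byte offset 4 and occupies 2 bytes.
Bytes at offsets 4..5: FB 5A.
Big-endian: lowest address holds the most-significant byte.
The bytes are already most-significant first: 0xFB5A.
0xFB5A = 64346.

64346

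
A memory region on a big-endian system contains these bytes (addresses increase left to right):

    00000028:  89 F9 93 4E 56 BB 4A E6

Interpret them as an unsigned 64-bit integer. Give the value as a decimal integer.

9942139617068927718

Big-endian: lowest address holds the most-significant byte.
The bytes are already most-significant first: 0x89F9934E56BB4AE6.
0x89F9934E56BB4AE6 = 9942139617068927718.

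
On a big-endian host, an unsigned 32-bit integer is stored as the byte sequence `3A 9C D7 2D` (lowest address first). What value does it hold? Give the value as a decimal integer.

Big-endian stores the most-significant byte at the lowest address.
The bytes are already most-significant first: 0x3A9CD72D.
0x3A9CD72D = 983357229.

983357229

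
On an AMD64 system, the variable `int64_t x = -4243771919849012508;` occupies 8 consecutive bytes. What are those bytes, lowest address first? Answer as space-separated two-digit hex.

Two's complement of -4243771919849012508 in 64 bits: 4243771919849012508 = 0x3AE4E8139E60BD1C; invert → 0xC51B17EC619F42E3; add 1 → 0xC51B17EC619F42E4.
Split into bytes (most-significant first): C5 1B 17 EC 61 9F 42 E4.
Little-endian: lowest address holds the least-significant byte.
So at ascending addresses the bytes are E4 42 9F 61 EC 17 1B C5.

E4 42 9F 61 EC 17 1B C5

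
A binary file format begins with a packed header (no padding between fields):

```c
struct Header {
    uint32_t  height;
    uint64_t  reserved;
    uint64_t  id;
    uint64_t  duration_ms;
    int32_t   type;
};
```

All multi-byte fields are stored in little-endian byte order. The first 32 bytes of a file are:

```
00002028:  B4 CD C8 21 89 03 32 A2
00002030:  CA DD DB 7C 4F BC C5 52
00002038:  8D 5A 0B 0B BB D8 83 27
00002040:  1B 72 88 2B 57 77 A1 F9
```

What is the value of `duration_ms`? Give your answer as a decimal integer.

`duration_ms` follows `height` (4 B), `reserved` (8 B), `id` (8 B), so it starts at offset 4 + 8 + 8 = 20 and occupies 8 bytes.
Bytes at offsets 20..27: BB D8 83 27 1B 72 88 2B.
Little-endian stores the least-significant byte at the lowest address.
Reassemble most-significant byte first: 2B 88 72 1B 27 83 D8 BB → 0x2B88721B2783D8BB.
0x2B88721B2783D8BB = 3136882601416186043.

3136882601416186043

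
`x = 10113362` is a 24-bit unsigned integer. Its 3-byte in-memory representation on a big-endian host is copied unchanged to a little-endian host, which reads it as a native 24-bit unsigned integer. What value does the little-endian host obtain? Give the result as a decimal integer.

10113362 in 24-bit hexadecimal is 0x9A5152.
Stored big-endian, the bytes at ascending addresses are 9A 51 52.
Read back as little-endian, the first byte is least significant, giving 0x52519A.
0x52519A = 5394842.

5394842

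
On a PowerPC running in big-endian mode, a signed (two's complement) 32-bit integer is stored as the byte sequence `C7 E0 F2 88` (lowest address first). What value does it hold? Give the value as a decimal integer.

In big-endian order the high byte comes first in memory.
The bytes are already most-significant first: 0xC7E0F288.
Top bit is set, so as a signed 32-bit value this is 0xC7E0F288 − 2^32 = -941559160.

-941559160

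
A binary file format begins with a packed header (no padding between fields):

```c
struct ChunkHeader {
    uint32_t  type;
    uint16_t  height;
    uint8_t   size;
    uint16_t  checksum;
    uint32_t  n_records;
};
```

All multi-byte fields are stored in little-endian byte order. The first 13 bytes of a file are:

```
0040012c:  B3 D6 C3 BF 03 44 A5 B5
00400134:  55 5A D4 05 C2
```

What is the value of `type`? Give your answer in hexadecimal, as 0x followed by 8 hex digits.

0xBFC3D6B3

`type` is the first field, at byte offset 0, occupying 4 bytes.
Bytes at offsets 0..3: B3 D6 C3 BF.
In little-endian order the low byte comes first in memory.
Reassemble most-significant byte first: BF C3 D6 B3 → 0xBFC3D6B3.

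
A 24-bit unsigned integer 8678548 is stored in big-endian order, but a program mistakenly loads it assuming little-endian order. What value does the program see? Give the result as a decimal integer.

8678548 in 24-bit hexadecimal is 0x846C94.
Stored big-endian, the bytes at ascending addresses are 84 6C 94.
Read back as little-endian, the first byte is least significant, giving 0x946C84.
0x946C84 = 9727108.

9727108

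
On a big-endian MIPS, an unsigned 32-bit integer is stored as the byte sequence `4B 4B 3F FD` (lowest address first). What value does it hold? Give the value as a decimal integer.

Big-endian stores the most-significant byte at the lowest address.
The bytes are already most-significant first: 0x4B4B3FFD.
0x4B4B3FFD = 1263222781.

1263222781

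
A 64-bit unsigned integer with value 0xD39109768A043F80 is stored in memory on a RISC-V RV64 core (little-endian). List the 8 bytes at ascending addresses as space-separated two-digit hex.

Split into bytes (most-significant first): D3 91 09 76 8A 04 3F 80.
Little-endian stores the least-significant byte at the lowest address.
So at ascending addresses the bytes are 80 3F 04 8A 76 09 91 D3.

80 3F 04 8A 76 09 91 D3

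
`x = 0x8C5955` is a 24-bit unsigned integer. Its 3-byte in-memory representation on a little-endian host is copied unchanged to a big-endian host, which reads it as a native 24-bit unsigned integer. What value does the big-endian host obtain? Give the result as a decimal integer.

Stored little-endian, the bytes at ascending addresses are 55 59 8C.
Read back as big-endian, the last byte is least significant, giving 0x55598C.
0x55598C = 5593484.

5593484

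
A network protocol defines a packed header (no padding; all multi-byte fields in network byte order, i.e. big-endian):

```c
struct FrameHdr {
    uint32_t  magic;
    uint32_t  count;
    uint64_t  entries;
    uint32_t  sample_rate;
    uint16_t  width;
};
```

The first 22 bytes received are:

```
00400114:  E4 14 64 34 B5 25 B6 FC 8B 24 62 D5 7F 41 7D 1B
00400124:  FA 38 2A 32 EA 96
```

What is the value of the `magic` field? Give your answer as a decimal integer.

3826541620

`magic` is the first field, at byte offset 0, occupying 4 bytes.
Bytes at offsets 0..3: E4 14 64 34.
Big-endian: lowest address holds the most-significant byte.
The bytes are already most-significant first: 0xE4146434.
0xE4146434 = 3826541620.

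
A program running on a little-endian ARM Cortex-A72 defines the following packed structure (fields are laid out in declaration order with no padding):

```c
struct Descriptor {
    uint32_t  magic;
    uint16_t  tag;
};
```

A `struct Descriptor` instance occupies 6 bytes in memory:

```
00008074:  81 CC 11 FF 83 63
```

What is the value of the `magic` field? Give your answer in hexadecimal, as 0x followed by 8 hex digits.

0xFF11CC81

`magic` is the first field, at byte offset 0, occupying 4 bytes.
Bytes at offsets 0..3: 81 CC 11 FF.
Little-endian stores the least-significant byte at the lowest address.
Reassemble most-significant byte first: FF 11 CC 81 → 0xFF11CC81.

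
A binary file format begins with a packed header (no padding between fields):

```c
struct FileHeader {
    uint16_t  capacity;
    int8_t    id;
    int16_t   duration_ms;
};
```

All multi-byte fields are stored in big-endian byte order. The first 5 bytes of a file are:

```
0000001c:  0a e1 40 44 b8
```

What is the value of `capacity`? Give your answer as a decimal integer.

2785

`capacity` is the first field, at byte offset 0, occupying 2 bytes.
Bytes at offsets 0..1: 0A E1.
Big-endian: lowest address holds the most-significant byte.
The bytes are already most-significant first: 0x0AE1.
0x0AE1 = 2785.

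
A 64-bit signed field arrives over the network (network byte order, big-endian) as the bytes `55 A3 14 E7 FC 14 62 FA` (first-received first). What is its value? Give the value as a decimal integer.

6170798901026906874

Big-endian: lowest address holds the most-significant byte.
The bytes are already most-significant first: 0x55A314E7FC1462FA.
0x55A314E7FC1462FA = 6170798901026906874.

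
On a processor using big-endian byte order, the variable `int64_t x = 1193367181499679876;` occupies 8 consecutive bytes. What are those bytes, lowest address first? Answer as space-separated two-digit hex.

10 8F B1 20 FB E5 C4 84

1193367181499679876 in hexadecimal, padded to 64 bits, is 0x108FB120FBE5C484.
Split into bytes (most-significant first): 10 8F B1 20 FB E5 C4 84.
In big-endian order the high byte comes first in memory.
So the memory order matches the most-significant-first order: 10 8F B1 20 FB E5 C4 84.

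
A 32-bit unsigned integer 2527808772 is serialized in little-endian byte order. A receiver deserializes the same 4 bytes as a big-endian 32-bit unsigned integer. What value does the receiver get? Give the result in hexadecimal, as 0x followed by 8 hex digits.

0x044DAB96

2527808772 in 32-bit hexadecimal is 0x96AB4D04.
Stored little-endian, the bytes at ascending addresses are 04 4D AB 96.
Read back as big-endian, the last byte is least significant, giving 0x044DAB96.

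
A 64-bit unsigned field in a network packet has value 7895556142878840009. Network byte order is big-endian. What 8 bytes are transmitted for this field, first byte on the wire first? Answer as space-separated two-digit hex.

7895556142878840009 in hexadecimal, padded to 64 bits, is 0x6D92A67AC07254C9.
Split into bytes (most-significant first): 6D 92 A6 7A C0 72 54 C9.
Big-endian: lowest address holds the most-significant byte.
So the memory order matches the most-significant-first order: 6D 92 A6 7A C0 72 54 C9.

6D 92 A6 7A C0 72 54 C9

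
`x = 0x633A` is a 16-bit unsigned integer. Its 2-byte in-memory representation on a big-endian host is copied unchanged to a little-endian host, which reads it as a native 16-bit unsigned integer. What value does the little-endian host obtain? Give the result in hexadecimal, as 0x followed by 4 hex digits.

Stored big-endian, the bytes at ascending addresses are 63 3A.
Read back as little-endian, the first byte is least significant, giving 0x3A63.

0x3A63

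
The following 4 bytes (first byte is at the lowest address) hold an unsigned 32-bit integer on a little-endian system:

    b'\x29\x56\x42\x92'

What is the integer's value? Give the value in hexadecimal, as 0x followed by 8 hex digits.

In little-endian order the low byte comes first in memory.
Reassemble most-significant byte first: 92 42 56 29 → 0x92425629.

0x92425629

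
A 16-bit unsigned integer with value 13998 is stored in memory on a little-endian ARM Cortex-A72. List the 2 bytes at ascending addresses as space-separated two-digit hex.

13998 in hexadecimal, padded to 16 bits, is 0x36AE.
Split into bytes (most-significant first): 36 AE.
In little-endian order the low byte comes first in memory.
So at ascending addresses the bytes are AE 36.

AE 36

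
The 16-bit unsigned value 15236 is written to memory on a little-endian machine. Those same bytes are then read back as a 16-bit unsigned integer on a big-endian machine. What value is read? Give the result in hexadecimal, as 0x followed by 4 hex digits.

0x843B

15236 in 16-bit hexadecimal is 0x3B84.
Stored little-endian, the bytes at ascending addresses are 84 3B.
Read back as big-endian, the last byte is least significant, giving 0x843B.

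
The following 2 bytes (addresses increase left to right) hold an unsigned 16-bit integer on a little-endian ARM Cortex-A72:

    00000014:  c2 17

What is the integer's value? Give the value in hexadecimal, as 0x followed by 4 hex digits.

0x17C2

In little-endian order the low byte comes first in memory.
Reassemble most-significant byte first: 17 C2 → 0x17C2.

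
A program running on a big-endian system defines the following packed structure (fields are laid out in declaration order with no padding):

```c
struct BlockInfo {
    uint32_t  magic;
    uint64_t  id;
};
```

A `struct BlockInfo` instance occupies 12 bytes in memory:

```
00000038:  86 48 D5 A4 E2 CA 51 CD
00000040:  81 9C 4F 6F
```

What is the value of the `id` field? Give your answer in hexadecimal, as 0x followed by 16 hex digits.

0xE2CA51CD819C4F6F

`id` follows `magic` (4 bytes), so it starts at byte offset 4 and occupies 8 bytes.
Bytes at offsets 4..11: E2 CA 51 CD 81 9C 4F 6F.
Big-endian stores the most-significant byte at the lowest address.
The bytes are already most-significant first: 0xE2CA51CD819C4F6F.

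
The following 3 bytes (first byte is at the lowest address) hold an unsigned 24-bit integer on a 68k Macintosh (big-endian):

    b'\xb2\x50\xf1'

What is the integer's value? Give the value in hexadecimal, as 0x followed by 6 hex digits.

0xB250F1

Big-endian stores the most-significant byte at the lowest address.
The bytes are already most-significant first: 0xB250F1.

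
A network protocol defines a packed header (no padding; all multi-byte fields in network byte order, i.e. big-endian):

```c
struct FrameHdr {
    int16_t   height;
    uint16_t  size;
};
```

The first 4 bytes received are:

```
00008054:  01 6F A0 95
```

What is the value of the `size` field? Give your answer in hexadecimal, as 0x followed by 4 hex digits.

0xA095

`size` follows `height` (2 bytes), so it starts at byte offset 2 and occupies 2 bytes.
Bytes at offsets 2..3: A0 95.
Big-endian: lowest address holds the most-significant byte.
The bytes are already most-significant first: 0xA095.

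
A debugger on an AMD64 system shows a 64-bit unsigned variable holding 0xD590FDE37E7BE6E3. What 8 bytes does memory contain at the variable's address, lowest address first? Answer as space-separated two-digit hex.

Split into bytes (most-significant first): D5 90 FD E3 7E 7B E6 E3.
In little-endian order the low byte comes first in memory.
So at ascending addresses the bytes are E3 E6 7B 7E E3 FD 90 D5.

E3 E6 7B 7E E3 FD 90 D5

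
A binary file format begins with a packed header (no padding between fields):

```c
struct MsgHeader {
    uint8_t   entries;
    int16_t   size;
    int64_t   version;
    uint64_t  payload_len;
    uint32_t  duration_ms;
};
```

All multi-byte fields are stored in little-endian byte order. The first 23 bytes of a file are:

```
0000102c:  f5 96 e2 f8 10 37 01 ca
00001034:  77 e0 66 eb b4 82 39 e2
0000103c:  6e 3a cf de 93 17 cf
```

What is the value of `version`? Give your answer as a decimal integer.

`version` follows `entries` (1 B), `size` (2 B), so it starts at offset 1 + 2 = 3 and occupies 8 bytes.
Bytes at offsets 3..10: F8 10 37 01 CA 77 E0 66.
Little-endian stores the least-significant byte at the lowest address.
Reassemble most-significant byte first: 66 E0 77 CA 01 37 10 F8 → 0x66E077CA013710F8.
0x66E077CA013710F8 = 7413056696139321592.

7413056696139321592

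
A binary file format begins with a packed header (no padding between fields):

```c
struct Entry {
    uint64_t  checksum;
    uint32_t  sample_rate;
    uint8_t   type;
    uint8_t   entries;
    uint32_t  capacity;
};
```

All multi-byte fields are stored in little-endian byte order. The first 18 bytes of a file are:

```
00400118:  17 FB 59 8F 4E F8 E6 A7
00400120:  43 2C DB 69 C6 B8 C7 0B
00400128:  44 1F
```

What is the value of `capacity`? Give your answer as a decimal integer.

`capacity` follows `checksum` (8 B), `sample_rate` (4 B), `type` (1 B), `entries` (1 B), so it starts at offset 8 + 4 + 1 + 1 = 14 and occupies 4 bytes.
Bytes at offsets 14..17: C7 0B 44 1F.
In little-endian order the low byte comes first in memory.
Reassemble most-significant byte first: 1F 44 0B C7 → 0x1F440BC7.
0x1F440BC7 = 524553159.

524553159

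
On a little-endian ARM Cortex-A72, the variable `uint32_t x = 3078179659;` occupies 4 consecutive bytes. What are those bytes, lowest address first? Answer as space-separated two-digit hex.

3078179659 in hexadecimal, padded to 32 bits, is 0xB7794B4B.
Split into bytes (most-significant first): B7 79 4B 4B.
In little-endian order the low byte comes first in memory.
So at ascending addresses the bytes are 4B 4B 79 B7.

4B 4B 79 B7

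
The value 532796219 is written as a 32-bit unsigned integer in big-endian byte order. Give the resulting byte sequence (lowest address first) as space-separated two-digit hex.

1F C1 D3 3B

532796219 in hexadecimal, padded to 32 bits, is 0x1FC1D33B.
Split into bytes (most-significant first): 1F C1 D3 3B.
In big-endian order the high byte comes first in memory.
So the memory order matches the most-significant-first order: 1F C1 D3 3B.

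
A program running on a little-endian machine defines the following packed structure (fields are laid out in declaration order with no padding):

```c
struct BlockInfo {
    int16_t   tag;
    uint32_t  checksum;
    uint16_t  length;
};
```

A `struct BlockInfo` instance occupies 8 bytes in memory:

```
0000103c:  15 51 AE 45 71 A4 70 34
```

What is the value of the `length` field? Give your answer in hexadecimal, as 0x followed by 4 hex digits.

`length` follows `tag` (2 B), `checksum` (4 B), so it starts at offset 2 + 4 = 6 and occupies 2 bytes.
Bytes at offsets 6..7: 70 34.
Little-endian: lowest address holds the least-significant byte.
Reassemble most-significant byte first: 34 70 → 0x3470.

0x3470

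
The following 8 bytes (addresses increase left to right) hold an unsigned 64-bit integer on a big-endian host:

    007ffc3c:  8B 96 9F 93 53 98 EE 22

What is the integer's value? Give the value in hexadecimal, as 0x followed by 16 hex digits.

Big-endian stores the most-significant byte at the lowest address.
The bytes are already most-significant first: 0x8B969F935398EE22.

0x8B969F935398EE22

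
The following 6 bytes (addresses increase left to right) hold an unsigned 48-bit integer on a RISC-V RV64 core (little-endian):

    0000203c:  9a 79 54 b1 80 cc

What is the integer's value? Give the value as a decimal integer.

Little-endian: lowest address holds the least-significant byte.
Reassemble most-significant byte first: CC 80 B1 54 79 9A → 0xCC80B154799A.
0xCC80B154799A = 224853102983578.

224853102983578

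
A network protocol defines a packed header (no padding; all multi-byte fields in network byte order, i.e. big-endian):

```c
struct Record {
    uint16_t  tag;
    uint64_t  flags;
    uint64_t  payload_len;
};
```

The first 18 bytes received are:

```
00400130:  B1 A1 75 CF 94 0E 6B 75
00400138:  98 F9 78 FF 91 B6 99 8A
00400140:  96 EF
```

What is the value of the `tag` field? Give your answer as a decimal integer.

45473

`tag` is the first field, at byte offset 0, occupying 2 bytes.
Bytes at offsets 0..1: B1 A1.
In big-endian order the high byte comes first in memory.
The bytes are already most-significant first: 0xB1A1.
0xB1A1 = 45473.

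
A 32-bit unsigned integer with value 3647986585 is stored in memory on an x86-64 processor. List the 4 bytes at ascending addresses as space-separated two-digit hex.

3647986585 in hexadecimal, padded to 32 bits, is 0xD96FDB99.
Split into bytes (most-significant first): D9 6F DB 99.
Little-endian stores the least-significant byte at the lowest address.
So at ascending addresses the bytes are 99 DB 6F D9.

99 DB 6F D9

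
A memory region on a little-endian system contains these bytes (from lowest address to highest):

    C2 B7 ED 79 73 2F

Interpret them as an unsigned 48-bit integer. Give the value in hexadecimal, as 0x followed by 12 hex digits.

Little-endian: lowest address holds the least-significant byte.
Reassemble most-significant byte first: 2F 73 79 ED B7 C2 → 0x2F7379EDB7C2.

0x2F7379EDB7C2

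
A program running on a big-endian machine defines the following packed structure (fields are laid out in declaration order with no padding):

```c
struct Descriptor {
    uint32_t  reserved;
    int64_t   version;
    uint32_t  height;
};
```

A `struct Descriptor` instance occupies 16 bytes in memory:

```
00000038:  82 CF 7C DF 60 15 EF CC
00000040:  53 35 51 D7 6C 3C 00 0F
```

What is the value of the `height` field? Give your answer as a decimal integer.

`height` follows `reserved` (4 B), `version` (8 B), so it starts at offset 4 + 8 = 12 and occupies 4 bytes.
Bytes at offsets 12..15: 6C 3C 00 0F.
Big-endian: lowest address holds the most-significant byte.
The bytes are already most-significant first: 0x6C3C000F.
0x6C3C000F = 1815871503.

1815871503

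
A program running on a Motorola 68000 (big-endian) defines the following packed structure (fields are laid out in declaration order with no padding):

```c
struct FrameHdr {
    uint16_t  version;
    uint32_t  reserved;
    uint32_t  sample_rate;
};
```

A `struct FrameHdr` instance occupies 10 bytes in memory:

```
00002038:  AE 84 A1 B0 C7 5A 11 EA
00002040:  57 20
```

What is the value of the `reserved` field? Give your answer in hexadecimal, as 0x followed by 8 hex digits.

`reserved` follows `version` (2 bytes), so it starts at byte offset 2 and occupies 4 bytes.
Bytes at offsets 2..5: A1 B0 C7 5A.
In big-endian order the high byte comes first in memory.
The bytes are already most-significant first: 0xA1B0C75A.

0xA1B0C75A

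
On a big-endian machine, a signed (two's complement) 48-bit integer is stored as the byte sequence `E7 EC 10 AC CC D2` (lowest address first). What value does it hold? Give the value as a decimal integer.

-26473898652462

Big-endian: lowest address holds the most-significant byte.
The bytes are already most-significant first: 0xE7EC10ACCCD2.
Top bit is set, so as a signed 48-bit value this is 0xE7EC10ACCCD2 − 2^48 = -26473898652462.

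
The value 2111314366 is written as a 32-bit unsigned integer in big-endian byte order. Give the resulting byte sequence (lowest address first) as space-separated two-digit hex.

2111314366 in hexadecimal, padded to 32 bits, is 0x7DD819BE.
Split into bytes (most-significant first): 7D D8 19 BE.
Big-endian stores the most-significant byte at the lowest address.
So the memory order matches the most-significant-first order: 7D D8 19 BE.

7D D8 19 BE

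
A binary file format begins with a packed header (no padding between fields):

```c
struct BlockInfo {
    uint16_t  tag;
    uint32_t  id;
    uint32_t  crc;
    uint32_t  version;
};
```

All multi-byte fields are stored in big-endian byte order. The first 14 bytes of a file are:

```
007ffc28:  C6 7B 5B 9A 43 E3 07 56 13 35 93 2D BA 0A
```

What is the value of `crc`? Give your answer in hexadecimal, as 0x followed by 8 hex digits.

0x07561335

`crc` follows `tag` (2 B), `id` (4 B), so it starts at offset 2 + 4 = 6 and occupies 4 bytes.
Bytes at offsets 6..9: 07 56 13 35.
In big-endian order the high byte comes first in memory.
The bytes are already most-significant first: 0x07561335.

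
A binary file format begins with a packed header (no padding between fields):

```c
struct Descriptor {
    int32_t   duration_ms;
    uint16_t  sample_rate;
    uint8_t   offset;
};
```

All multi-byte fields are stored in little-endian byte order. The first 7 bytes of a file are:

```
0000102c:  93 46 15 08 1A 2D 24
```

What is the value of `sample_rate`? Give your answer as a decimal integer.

`sample_rate` follows `duration_ms` (4 bytes), so it starts at byte offset 4 and occupies 2 bytes.
Bytes at offsets 4..5: 1A 2D.
Little-endian: lowest address holds the least-significant byte.
Reassemble most-significant byte first: 2D 1A → 0x2D1A.
0x2D1A = 11546.

11546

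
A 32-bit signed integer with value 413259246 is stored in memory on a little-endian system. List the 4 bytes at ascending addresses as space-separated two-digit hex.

413259246 in hexadecimal, padded to 32 bits, is 0x18A1D5EE.
Split into bytes (most-significant first): 18 A1 D5 EE.
Little-endian: lowest address holds the least-significant byte.
So at ascending addresses the bytes are EE D5 A1 18.

EE D5 A1 18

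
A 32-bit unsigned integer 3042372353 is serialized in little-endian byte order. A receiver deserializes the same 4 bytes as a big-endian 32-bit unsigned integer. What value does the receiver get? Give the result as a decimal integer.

3042372353 in 32-bit hexadecimal is 0xB556EB01.
Stored little-endian, the bytes at ascending addresses are 01 EB 56 B5.
Read back as big-endian, the last byte is least significant, giving 0x01EB56B5.
0x01EB56B5 = 32200373.

32200373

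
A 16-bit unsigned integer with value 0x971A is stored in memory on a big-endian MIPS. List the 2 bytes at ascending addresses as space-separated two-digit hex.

97 1A

Split into bytes (most-significant first): 97 1A.
In big-endian order the high byte comes first in memory.
So the memory order matches the most-significant-first order: 97 1A.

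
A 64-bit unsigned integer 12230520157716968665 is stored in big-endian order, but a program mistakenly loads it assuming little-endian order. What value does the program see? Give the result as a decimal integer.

12230520157716968665 in 64-bit hexadecimal is 0xA9BB89488AF974D9.
Stored big-endian, the bytes at ascending addresses are A9 BB 89 48 8A F9 74 D9.
Read back as little-endian, the first byte is least significant, giving 0xD974F98A4889BBA9.
0xD974F98A4889BBA9 = 15669423375846587305.

15669423375846587305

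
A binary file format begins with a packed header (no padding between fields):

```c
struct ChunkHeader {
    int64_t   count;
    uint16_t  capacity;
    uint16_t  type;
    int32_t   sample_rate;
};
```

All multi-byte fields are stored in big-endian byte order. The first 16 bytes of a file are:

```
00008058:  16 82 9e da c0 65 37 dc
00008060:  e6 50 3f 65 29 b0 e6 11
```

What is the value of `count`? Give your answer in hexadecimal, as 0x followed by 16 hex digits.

0x16829EDAC06537DC

`count` is the first field, at byte offset 0, occupying 8 bytes.
Bytes at offsets 0..7: 16 82 9E DA C0 65 37 DC.
Big-endian stores the most-significant byte at the lowest address.
The bytes are already most-significant first: 0x16829EDAC06537DC.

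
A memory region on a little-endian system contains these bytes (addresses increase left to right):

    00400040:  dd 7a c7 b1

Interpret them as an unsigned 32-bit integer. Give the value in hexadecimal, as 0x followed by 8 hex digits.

In little-endian order the low byte comes first in memory.
Reassemble most-significant byte first: B1 C7 7A DD → 0xB1C77ADD.

0xB1C77ADD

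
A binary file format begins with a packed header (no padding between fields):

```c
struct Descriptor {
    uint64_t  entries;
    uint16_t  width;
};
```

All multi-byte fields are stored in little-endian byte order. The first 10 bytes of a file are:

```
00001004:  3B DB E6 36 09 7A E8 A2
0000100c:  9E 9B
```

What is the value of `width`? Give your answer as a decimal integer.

`width` follows `entries` (8 bytes), so it starts at byte offset 8 and occupies 2 bytes.
Bytes at offsets 8..9: 9E 9B.
In little-endian order the low byte comes first in memory.
Reassemble most-significant byte first: 9B 9E → 0x9B9E.
0x9B9E = 39838.

39838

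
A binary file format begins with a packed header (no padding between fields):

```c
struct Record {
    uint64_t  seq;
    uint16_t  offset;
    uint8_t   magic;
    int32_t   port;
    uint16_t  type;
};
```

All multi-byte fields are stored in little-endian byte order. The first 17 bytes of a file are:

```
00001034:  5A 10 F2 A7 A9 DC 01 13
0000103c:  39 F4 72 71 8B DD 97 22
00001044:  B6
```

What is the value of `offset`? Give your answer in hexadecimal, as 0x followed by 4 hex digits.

`offset` follows `seq` (8 bytes), so it starts at byte offset 8 and occupies 2 bytes.
Bytes at offsets 8..9: 39 F4.
Little-endian: lowest address holds the least-significant byte.
Reassemble most-significant byte first: F4 39 → 0xF439.

0xF439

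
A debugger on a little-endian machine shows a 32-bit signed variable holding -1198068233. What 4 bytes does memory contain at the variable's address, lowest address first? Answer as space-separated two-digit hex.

Two's complement of -1198068233 in 32 bits: 1198068233 = 0x47691209; invert → 0xB896EDF6; add 1 → 0xB896EDF7.
Split into bytes (most-significant first): B8 96 ED F7.
Little-endian: lowest address holds the least-significant byte.
So at ascending addresses the bytes are F7 ED 96 B8.

F7 ED 96 B8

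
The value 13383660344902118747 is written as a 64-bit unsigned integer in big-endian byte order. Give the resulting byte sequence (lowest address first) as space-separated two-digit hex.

13383660344902118747 in hexadecimal, padded to 64 bits, is 0xB9BC502C8C5F6D5B.
Split into bytes (most-significant first): B9 BC 50 2C 8C 5F 6D 5B.
Big-endian stores the most-significant byte at the lowest address.
So the memory order matches the most-significant-first order: B9 BC 50 2C 8C 5F 6D 5B.

B9 BC 50 2C 8C 5F 6D 5B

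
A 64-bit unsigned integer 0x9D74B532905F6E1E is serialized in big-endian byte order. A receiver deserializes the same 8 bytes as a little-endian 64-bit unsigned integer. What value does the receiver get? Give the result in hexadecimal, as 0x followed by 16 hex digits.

Stored big-endian, the bytes at ascending addresses are 9D 74 B5 32 90 5F 6E 1E.
Read back as little-endian, the first byte is least significant, giving 0x1E6E5F9032B5749D.

0x1E6E5F9032B5749D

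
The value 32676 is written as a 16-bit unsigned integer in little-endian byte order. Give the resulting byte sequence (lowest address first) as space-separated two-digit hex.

A4 7F

32676 in hexadecimal, padded to 16 bits, is 0x7FA4.
Split into bytes (most-significant first): 7F A4.
In little-endian order the low byte comes first in memory.
So at ascending addresses the bytes are A4 7F.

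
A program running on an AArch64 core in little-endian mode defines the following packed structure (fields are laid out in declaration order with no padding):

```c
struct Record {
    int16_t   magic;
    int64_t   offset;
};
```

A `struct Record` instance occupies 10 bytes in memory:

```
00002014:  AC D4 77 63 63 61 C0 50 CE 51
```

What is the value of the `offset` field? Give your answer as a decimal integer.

5894737749472404343

`offset` follows `magic` (2 bytes), so it starts at byte offset 2 and occupies 8 bytes.
Bytes at offsets 2..9: 77 63 63 61 C0 50 CE 51.
In little-endian order the low byte comes first in memory.
Reassemble most-significant byte first: 51 CE 50 C0 61 63 63 77 → 0x51CE50C061636377.
0x51CE50C061636377 = 5894737749472404343.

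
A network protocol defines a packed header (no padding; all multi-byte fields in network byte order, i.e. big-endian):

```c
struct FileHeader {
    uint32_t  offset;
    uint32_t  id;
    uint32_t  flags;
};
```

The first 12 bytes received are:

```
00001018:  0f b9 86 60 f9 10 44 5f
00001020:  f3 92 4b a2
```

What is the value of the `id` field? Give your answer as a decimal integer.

4178592863

`id` follows `offset` (4 bytes), so it starts at byte offset 4 and occupies 4 bytes.
Bytes at offsets 4..7: F9 10 44 5F.
Big-endian stores the most-significant byte at the lowest address.
The bytes are already most-significant first: 0xF910445F.
0xF910445F = 4178592863.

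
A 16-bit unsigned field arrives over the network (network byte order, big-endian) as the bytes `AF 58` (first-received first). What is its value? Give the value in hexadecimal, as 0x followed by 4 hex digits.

0xAF58

Big-endian: lowest address holds the most-significant byte.
The bytes are already most-significant first: 0xAF58.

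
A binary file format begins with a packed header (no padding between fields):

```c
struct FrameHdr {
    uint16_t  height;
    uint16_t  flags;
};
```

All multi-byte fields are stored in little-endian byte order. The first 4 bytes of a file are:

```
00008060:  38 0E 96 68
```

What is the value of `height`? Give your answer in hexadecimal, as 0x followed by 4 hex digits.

0x0E38

`height` is the first field, at byte offset 0, occupying 2 bytes.
Bytes at offsets 0..1: 38 0E.
Little-endian stores the least-significant byte at the lowest address.
Reassemble most-significant byte first: 0E 38 → 0x0E38.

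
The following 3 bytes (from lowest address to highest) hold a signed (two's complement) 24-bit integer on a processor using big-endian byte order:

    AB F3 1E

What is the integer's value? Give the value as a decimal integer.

In big-endian order the high byte comes first in memory.
The bytes are already most-significant first: 0xABF31E.
Top bit is set, so as a signed 24-bit value this is 0xABF31E − 2^24 = -5508322.

-5508322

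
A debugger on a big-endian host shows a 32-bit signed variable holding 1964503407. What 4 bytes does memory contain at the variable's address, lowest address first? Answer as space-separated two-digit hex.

75 17 F1 6F

1964503407 in hexadecimal, padded to 32 bits, is 0x7517F16F.
Split into bytes (most-significant first): 75 17 F1 6F.
In big-endian order the high byte comes first in memory.
So the memory order matches the most-significant-first order: 75 17 F1 6F.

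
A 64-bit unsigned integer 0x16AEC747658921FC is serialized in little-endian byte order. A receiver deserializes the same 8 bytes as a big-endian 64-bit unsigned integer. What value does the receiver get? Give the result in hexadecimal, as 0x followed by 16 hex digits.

Stored little-endian, the bytes at ascending addresses are FC 21 89 65 47 C7 AE 16.
Read back as big-endian, the last byte is least significant, giving 0xFC21896547C7AE16.

0xFC21896547C7AE16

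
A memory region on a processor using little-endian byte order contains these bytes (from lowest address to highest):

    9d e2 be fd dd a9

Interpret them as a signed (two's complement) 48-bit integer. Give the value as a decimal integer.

In little-endian order the low byte comes first in memory.
Reassemble most-significant byte first: A9 DD FD BE E2 9D → 0xA9DDFDBEE29D.
Top bit is set, so as a signed 48-bit value this is 0xA9DDFDBEE29D − 2^48 = -94704066698595.

-94704066698595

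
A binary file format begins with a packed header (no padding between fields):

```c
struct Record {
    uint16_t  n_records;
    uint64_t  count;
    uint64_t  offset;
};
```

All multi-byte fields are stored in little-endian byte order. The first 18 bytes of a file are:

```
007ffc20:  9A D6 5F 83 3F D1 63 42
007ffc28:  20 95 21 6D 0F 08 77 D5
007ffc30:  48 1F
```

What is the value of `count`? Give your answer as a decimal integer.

`count` follows `n_records` (2 bytes), so it starts at byte offset 2 and occupies 8 bytes.
Bytes at offsets 2..9: 5F 83 3F D1 63 42 20 95.
Little-endian stores the least-significant byte at the lowest address.
Reassemble most-significant byte first: 95 20 42 63 D1 3F 83 5F → 0x95204263D13F835F.
0x95204263D13F835F = 10745661707385799519.

10745661707385799519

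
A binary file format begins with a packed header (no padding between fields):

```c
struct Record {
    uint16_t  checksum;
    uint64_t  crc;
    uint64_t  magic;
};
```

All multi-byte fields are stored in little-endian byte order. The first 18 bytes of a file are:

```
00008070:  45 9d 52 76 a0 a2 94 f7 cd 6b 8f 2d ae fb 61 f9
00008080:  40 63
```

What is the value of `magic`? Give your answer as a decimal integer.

7151990407493987727

`magic` follows `checksum` (2 B), `crc` (8 B), so it starts at offset 2 + 8 = 10 and occupies 8 bytes.
Bytes at offsets 10..17: 8F 2D AE FB 61 F9 40 63.
In little-endian order the low byte comes first in memory.
Reassemble most-significant byte first: 63 40 F9 61 FB AE 2D 8F → 0x6340F961FBAE2D8F.
0x6340F961FBAE2D8F = 7151990407493987727.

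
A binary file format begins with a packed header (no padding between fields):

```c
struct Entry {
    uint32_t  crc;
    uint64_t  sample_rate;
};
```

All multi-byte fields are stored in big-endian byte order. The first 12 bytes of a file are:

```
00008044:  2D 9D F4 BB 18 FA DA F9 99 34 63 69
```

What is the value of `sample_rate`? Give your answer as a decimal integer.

`sample_rate` follows `crc` (4 bytes), so it starts at byte offset 4 and occupies 8 bytes.
Bytes at offsets 4..11: 18 FA DA F9 99 34 63 69.
Big-endian stores the most-significant byte at the lowest address.
The bytes are already most-significant first: 0x18FADAF999346369.
0x18FADAF999346369 = 1799991766639993705.

1799991766639993705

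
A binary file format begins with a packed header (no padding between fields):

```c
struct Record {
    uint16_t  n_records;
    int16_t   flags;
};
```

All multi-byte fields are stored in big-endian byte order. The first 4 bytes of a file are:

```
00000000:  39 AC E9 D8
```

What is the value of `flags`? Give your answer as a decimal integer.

`flags` follows `n_records` (2 bytes), so it starts at byte offset 2 and occupies 2 bytes.
Bytes at offsets 2..3: E9 D8.
Big-endian stores the most-significant byte at the lowest address.
The bytes are already most-significant first: 0xE9D8.
Top bit is set, so as a signed 16-bit value this is 0xE9D8 − 2^16 = -5672.

-5672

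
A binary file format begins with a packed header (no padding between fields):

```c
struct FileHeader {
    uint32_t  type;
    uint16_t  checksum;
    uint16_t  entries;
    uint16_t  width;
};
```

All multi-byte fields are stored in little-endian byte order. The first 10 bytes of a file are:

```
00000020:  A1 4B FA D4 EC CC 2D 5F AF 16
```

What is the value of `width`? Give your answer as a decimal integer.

`width` follows `type` (4 B), `checksum` (2 B), `entries` (2 B), so it starts at offset 4 + 2 + 2 = 8 and occupies 2 bytes.
Bytes at offsets 8..9: AF 16.
Little-endian stores the least-significant byte at the lowest address.
Reassemble most-significant byte first: 16 AF → 0x16AF.
0x16AF = 5807.

5807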